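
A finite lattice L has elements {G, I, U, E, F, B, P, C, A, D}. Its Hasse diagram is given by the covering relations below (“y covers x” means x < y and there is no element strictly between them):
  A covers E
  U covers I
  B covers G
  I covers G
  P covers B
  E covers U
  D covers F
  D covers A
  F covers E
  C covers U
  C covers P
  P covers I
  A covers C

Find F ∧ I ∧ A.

I

Common lower bounds of {F, I, A}: G, I.
The greatest among these is I.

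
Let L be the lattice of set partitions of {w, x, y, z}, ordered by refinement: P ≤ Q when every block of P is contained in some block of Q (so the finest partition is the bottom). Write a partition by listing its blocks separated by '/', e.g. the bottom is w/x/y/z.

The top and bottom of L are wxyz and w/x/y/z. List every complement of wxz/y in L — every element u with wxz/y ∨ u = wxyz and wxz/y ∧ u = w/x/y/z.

Need u with wxz/y ∨ u = wxyz and wxz/y ∧ u = w/x/y/z.
Checking each element gives: w/x/yz, w/xy/z, wy/x/z.

w/x/yz, w/xy/z, wy/x/z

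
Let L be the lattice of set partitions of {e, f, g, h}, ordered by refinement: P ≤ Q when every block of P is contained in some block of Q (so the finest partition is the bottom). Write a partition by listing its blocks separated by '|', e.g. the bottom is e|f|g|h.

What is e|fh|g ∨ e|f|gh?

e|fgh

The join of e|fh|g and e|f|gh merges any blocks that overlap across the partitions, giving e|fgh.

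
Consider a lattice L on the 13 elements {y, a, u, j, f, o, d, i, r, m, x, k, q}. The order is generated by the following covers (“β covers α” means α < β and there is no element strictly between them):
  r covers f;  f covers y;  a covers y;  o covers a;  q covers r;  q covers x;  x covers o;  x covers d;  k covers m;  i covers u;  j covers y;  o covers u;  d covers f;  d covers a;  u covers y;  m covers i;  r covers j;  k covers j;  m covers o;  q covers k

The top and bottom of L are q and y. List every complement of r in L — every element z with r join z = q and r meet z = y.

a, i, m, o, u

Need z with r ∨ z = q and r ∧ z = y.
Checking each element gives: a, i, m, o, u.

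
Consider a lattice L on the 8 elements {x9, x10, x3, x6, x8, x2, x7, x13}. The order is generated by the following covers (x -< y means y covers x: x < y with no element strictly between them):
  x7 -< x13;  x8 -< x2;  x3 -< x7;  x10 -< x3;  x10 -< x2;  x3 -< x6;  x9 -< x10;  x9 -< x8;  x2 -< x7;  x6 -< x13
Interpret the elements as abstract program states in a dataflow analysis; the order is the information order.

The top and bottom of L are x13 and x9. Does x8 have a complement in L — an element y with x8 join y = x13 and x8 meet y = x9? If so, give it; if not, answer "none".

x6

Need y with x8 ∨ y = x13 and x8 ∧ y = x9.
Checking each element gives: x6.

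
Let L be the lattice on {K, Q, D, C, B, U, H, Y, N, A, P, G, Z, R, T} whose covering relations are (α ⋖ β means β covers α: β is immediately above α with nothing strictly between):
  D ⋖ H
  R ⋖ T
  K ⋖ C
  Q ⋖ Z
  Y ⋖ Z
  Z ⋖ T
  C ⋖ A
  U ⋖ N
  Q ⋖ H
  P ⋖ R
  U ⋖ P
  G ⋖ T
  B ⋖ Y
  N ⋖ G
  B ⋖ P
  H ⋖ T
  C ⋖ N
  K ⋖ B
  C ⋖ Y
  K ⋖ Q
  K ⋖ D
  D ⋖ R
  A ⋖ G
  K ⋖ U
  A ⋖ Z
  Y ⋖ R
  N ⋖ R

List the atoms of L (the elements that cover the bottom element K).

B, C, D, Q, U

The atoms are exactly the elements that cover K: B, C, D, Q, U.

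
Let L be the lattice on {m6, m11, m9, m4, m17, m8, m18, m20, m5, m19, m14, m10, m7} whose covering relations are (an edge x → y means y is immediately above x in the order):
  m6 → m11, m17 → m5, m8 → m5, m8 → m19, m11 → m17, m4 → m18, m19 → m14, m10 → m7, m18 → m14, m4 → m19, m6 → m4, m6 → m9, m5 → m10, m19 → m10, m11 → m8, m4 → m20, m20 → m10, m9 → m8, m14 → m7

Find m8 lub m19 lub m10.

m10

Common upper bounds of {m8, m19, m10}: m10, m7.
The least among these is m10.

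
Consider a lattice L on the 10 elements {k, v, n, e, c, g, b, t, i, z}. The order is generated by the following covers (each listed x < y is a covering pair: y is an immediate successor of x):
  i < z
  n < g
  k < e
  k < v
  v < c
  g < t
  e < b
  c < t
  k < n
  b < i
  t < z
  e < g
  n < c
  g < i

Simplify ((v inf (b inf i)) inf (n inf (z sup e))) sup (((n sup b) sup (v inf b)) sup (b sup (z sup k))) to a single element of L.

b ∧ i = b
v ∧ b = k
z ∨ e = z
n ∧ z = n
k ∧ n = k
n ∨ b = i
v ∧ b = k
i ∨ k = i
z ∨ k = z
b ∨ z = z
i ∨ z = z
k ∨ z = z

z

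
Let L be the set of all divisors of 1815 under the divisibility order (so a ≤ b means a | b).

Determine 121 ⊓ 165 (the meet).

In the divisibility order, the meet is the greatest common divisor: gcd(121, 165) = 11.

11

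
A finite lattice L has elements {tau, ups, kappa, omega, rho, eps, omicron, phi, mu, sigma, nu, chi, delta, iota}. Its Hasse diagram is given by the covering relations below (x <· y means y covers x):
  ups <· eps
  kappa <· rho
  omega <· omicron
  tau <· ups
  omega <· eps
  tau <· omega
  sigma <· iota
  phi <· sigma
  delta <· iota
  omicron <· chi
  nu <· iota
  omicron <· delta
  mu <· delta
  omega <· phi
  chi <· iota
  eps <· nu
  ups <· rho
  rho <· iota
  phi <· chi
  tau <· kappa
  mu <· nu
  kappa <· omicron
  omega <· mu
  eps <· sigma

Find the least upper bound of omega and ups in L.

eps

Common upper bounds of {omega, ups}: eps, iota, nu, sigma.
The least among these is eps.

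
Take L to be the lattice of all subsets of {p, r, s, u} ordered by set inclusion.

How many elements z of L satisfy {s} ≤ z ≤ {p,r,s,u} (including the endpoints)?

The interval [{s}, {p,r,s,u}] = {{p,r,s,u}, {p,r,s}, {p,s,u}, {p,s}, {r,s,u}, {r,s}, {s,u}, {s}}, which has 8 elements.

8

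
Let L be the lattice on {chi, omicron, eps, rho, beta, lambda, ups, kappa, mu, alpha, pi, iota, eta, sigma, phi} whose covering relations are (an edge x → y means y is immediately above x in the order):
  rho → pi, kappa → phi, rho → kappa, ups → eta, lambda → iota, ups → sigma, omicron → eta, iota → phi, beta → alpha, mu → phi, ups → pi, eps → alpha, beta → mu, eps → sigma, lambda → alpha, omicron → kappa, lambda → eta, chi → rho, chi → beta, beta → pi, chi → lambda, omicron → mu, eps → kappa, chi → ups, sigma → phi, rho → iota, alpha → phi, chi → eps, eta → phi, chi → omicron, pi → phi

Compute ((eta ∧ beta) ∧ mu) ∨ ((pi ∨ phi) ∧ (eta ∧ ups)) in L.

ups

eta ∧ beta = chi
chi ∧ mu = chi
pi ∨ phi = phi
eta ∧ ups = ups
phi ∧ ups = ups
chi ∨ ups = ups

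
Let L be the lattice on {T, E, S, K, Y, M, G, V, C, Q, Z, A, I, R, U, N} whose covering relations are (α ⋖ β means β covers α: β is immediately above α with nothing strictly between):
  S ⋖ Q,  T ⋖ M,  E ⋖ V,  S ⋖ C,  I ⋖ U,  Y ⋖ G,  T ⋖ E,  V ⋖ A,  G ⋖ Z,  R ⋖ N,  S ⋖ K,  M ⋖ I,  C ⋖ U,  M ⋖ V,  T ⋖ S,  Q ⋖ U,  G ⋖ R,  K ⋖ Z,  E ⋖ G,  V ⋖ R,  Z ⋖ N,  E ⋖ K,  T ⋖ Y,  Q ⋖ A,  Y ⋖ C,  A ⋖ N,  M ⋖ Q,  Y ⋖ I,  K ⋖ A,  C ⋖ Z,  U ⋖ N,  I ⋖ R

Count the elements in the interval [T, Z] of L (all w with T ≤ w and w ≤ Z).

8

The interval [T, Z] = {C, E, G, K, S, T, Y, Z}, which has 8 elements.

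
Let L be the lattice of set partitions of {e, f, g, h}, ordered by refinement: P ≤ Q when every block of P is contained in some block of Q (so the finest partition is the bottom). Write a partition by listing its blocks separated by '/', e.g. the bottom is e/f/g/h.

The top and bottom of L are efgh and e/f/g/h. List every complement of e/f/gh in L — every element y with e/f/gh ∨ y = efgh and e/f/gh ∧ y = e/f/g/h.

Need y with e/f/gh ∨ y = efgh and e/f/gh ∧ y = e/f/g/h.
Checking each element gives: efg/h, efh/g, eg/fh, eh/fg.

efg/h, efh/g, eg/fh, eh/fg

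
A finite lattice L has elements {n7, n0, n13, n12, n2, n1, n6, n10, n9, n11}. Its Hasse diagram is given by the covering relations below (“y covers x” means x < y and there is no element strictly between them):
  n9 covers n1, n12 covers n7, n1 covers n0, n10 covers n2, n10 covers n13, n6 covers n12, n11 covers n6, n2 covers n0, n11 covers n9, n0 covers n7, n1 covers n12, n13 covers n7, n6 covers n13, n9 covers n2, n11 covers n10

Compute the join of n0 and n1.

Common upper bounds of {n0, n1}: n1, n11, n9.
The least among these is n1.

n1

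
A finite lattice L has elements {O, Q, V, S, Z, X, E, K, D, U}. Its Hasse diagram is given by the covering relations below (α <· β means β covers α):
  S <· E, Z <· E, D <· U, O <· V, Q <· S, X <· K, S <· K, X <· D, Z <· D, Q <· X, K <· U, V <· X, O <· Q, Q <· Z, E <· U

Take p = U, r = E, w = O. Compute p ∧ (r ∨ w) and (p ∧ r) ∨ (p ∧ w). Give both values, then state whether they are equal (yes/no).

E; E; yes

r ∨ w = E, so p ∧ (r ∨ w) = U ∧ E = E.
p ∧ r = E and p ∧ w = O, so (p ∧ r) ∨ (p ∧ w) = E ∨ O = E.
Equal: yes.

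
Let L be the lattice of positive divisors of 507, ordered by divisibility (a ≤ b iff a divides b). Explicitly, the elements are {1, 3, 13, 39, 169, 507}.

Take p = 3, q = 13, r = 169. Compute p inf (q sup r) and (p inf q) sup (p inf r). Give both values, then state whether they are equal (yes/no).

1; 1; yes

q sup r = 169, so p inf (q sup r) = 3 inf 169 = 1.
p inf q = 1 and p inf r = 1, so (p inf q) sup (p inf r) = 1 sup 1 = 1.
Equal: yes.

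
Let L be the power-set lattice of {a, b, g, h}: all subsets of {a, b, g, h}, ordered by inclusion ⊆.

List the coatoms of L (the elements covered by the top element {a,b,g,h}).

{a,b,g}, {a,b,h}, {a,g,h}, {b,g,h}

The coatoms are exactly the elements covered by {a,b,g,h}: {a,b,g}, {a,b,h}, {a,g,h}, {b,g,h}.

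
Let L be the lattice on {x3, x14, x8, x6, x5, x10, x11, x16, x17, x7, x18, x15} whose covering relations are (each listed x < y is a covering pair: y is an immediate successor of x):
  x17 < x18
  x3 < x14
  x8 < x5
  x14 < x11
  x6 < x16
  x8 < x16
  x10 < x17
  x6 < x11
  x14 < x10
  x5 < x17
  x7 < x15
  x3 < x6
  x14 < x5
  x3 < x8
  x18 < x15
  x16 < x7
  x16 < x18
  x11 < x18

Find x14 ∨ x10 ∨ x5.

x17

Common upper bounds of {x14, x10, x5}: x15, x17, x18.
The least among these is x17.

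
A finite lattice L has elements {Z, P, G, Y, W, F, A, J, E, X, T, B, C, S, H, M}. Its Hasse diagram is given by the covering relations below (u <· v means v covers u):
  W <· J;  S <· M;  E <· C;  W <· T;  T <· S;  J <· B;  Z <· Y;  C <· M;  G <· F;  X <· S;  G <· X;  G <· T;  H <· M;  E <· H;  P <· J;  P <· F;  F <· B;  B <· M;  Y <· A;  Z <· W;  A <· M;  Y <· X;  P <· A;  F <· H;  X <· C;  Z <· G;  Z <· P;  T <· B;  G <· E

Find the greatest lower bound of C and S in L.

Common lower bounds of {C, S}: G, X, Y, Z.
The greatest among these is X.

X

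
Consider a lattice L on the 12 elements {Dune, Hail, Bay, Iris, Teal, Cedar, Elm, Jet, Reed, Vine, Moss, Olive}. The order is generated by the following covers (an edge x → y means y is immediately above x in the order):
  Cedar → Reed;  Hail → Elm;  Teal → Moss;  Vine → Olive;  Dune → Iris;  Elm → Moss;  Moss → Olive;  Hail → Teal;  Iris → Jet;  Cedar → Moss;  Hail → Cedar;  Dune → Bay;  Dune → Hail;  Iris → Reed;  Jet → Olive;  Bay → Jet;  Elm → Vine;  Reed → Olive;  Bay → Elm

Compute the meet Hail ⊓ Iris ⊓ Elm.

Common lower bounds of {Hail, Iris, Elm}: Dune.
The greatest among these is Dune.

Dune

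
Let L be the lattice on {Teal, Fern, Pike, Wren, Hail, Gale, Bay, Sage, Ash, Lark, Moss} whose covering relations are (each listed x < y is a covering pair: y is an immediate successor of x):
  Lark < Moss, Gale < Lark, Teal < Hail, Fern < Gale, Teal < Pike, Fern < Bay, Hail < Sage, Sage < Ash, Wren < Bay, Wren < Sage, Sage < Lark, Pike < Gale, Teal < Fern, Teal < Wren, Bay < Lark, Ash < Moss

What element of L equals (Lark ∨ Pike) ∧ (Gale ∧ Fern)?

Fern

Lark ∨ Pike = Lark
Gale ∧ Fern = Fern
Lark ∧ Fern = Fern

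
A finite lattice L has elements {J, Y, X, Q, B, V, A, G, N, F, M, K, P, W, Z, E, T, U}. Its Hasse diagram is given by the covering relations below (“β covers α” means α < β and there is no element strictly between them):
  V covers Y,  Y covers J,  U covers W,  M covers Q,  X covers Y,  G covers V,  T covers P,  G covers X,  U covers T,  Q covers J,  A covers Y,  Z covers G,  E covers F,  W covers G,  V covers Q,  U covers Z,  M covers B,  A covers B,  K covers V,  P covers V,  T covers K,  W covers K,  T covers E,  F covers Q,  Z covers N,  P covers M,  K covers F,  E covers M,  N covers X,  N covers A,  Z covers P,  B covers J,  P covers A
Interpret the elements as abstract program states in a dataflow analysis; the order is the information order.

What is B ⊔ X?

N

Common upper bounds of {B, X}: N, U, Z.
The least among these is N.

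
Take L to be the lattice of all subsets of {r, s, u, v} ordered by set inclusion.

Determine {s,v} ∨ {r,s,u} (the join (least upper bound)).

{r,s,u,v}

Under ⊆, join is union: {s,v} ∪ {r,s,u} = {r,s,u,v}.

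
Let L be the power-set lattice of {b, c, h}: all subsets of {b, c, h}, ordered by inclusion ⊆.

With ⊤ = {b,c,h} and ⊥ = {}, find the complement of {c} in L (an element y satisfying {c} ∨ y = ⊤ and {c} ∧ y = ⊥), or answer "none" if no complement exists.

{b,h}

Need y with {c} ∨ y = {b,c,h} and {c} ∧ y = {}.
Checking each element gives: {b,h}.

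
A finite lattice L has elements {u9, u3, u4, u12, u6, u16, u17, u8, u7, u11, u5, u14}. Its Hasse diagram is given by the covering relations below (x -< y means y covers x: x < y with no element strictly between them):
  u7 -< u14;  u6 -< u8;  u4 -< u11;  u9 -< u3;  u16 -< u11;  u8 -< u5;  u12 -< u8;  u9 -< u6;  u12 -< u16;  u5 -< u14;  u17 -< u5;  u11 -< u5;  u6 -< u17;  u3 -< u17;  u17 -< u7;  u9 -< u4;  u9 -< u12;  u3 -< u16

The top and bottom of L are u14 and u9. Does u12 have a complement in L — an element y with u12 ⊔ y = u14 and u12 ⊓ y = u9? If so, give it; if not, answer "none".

u7

Need y with u12 ∨ y = u14 and u12 ∧ y = u9.
Checking each element gives: u7.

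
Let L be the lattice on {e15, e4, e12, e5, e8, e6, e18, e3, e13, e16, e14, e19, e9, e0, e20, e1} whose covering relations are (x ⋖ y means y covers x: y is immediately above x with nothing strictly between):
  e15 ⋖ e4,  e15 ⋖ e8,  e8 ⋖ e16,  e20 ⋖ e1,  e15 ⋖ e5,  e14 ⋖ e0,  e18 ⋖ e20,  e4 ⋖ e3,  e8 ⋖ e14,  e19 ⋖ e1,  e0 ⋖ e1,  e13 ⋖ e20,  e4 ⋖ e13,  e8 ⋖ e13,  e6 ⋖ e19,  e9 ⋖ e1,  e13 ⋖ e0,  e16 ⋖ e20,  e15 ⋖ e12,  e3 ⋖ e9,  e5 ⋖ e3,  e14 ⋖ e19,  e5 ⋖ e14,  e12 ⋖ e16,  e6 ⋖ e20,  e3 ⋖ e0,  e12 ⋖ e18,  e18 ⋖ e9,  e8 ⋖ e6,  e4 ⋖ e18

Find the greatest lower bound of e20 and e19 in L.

Common lower bounds of {e20, e19}: e15, e6, e8.
The greatest among these is e6.

e6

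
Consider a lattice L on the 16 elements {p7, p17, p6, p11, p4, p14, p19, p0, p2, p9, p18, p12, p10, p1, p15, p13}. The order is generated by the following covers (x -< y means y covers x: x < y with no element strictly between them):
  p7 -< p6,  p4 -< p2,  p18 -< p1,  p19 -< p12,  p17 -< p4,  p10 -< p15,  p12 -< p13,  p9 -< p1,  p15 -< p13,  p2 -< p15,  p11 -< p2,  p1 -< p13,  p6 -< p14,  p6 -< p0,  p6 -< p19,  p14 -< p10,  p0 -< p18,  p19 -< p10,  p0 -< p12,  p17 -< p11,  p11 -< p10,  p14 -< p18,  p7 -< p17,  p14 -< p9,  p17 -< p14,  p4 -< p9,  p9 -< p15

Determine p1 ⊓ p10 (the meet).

p14

Common lower bounds of {p1, p10}: p14, p17, p6, p7.
The greatest among these is p14.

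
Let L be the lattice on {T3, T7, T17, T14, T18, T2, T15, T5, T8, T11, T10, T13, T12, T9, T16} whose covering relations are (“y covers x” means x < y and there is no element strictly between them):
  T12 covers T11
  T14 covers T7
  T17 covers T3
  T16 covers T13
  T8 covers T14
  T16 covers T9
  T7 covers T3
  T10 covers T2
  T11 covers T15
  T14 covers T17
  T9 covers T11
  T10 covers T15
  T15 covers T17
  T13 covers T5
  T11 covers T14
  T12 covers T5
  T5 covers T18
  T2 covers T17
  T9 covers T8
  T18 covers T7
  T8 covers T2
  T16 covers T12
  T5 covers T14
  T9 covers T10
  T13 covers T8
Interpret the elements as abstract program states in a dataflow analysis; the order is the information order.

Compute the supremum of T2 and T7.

T8

Common upper bounds of {T2, T7}: T13, T16, T8, T9.
The least among these is T8.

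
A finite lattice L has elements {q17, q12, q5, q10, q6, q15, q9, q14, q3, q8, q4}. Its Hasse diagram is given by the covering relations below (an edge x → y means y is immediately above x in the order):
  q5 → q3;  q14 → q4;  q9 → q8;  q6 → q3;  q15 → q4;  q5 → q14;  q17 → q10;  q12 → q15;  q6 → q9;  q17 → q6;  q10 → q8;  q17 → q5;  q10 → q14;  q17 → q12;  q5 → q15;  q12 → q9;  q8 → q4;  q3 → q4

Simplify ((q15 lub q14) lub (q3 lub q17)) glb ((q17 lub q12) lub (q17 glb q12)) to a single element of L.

q12

q15 ∨ q14 = q4
q3 ∨ q17 = q3
q4 ∨ q3 = q4
q17 ∨ q12 = q12
q17 ∧ q12 = q17
q12 ∨ q17 = q12
q4 ∧ q12 = q12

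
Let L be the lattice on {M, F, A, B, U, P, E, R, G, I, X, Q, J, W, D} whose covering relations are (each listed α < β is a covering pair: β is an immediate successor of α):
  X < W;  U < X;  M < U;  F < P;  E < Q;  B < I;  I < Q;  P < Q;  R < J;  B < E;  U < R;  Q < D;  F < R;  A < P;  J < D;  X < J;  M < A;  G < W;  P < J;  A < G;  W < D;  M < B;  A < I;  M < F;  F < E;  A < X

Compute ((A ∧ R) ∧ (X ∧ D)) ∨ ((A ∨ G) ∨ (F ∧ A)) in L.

G

A ∧ R = M
X ∧ D = X
M ∧ X = M
A ∨ G = G
F ∧ A = M
G ∨ M = G
M ∨ G = G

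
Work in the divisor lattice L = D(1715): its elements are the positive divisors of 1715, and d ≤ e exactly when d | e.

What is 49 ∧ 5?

In the divisibility order, the meet is the greatest common divisor: gcd(49, 5) = 1.

1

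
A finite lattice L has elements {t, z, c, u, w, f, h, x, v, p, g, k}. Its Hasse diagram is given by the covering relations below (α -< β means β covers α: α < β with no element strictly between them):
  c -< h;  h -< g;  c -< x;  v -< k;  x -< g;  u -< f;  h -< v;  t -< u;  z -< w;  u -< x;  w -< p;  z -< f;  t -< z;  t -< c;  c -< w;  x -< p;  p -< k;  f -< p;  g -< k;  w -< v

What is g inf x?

x

Common lower bounds of {g, x}: c, t, u, x.
The greatest among these is x.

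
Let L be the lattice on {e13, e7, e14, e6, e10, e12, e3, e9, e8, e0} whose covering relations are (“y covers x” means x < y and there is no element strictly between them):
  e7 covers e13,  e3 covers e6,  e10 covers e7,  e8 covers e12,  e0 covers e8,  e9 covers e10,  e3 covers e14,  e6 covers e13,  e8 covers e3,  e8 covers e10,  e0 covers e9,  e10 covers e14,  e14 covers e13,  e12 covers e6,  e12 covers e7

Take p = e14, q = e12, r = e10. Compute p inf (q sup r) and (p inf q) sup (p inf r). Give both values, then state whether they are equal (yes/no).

q sup r = e8, so p inf (q sup r) = e14 inf e8 = e14.
p inf q = e13 and p inf r = e14, so (p inf q) sup (p inf r) = e13 sup e14 = e14.
Equal: yes.

e14; e14; yes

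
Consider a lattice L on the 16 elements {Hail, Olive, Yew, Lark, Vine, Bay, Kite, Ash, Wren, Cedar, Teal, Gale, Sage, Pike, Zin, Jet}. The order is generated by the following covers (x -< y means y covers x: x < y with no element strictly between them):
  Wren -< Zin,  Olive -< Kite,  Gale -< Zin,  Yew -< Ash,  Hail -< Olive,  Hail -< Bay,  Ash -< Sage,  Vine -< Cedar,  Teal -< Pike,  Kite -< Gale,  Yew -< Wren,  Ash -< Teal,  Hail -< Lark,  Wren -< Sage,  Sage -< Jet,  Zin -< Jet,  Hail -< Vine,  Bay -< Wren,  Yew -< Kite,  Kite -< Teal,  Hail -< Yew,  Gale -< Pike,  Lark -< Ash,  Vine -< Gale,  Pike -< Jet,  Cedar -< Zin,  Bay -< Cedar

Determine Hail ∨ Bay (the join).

Bay

Common upper bounds of {Hail, Bay}: Bay, Cedar, Jet, Sage, Wren, Zin.
The least among these is Bay.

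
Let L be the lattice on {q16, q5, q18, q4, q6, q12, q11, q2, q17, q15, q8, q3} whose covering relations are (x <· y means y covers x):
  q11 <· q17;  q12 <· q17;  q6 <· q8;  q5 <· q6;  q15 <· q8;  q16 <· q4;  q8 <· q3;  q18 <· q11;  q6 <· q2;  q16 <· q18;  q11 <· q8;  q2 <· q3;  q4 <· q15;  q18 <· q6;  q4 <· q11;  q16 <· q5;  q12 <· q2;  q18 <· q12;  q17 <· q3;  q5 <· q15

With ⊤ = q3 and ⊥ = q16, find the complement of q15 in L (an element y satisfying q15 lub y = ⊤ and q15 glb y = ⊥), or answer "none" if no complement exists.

Need y with q15 ∨ y = q3 and q15 ∧ y = q16.
Checking each element gives: q12.

q12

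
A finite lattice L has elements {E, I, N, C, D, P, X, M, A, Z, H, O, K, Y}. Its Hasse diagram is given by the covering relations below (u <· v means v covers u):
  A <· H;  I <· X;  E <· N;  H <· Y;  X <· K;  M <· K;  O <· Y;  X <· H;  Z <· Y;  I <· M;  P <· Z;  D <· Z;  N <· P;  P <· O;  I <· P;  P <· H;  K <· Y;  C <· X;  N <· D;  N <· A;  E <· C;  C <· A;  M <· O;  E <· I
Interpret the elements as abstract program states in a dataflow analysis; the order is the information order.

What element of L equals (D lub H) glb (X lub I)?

X

D ∨ H = Y
X ∨ I = X
Y ∧ X = X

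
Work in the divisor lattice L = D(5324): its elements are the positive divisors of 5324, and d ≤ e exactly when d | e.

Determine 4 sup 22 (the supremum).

In the divisibility order, the join is the least common multiple: lcm(4, 22) = 44.

44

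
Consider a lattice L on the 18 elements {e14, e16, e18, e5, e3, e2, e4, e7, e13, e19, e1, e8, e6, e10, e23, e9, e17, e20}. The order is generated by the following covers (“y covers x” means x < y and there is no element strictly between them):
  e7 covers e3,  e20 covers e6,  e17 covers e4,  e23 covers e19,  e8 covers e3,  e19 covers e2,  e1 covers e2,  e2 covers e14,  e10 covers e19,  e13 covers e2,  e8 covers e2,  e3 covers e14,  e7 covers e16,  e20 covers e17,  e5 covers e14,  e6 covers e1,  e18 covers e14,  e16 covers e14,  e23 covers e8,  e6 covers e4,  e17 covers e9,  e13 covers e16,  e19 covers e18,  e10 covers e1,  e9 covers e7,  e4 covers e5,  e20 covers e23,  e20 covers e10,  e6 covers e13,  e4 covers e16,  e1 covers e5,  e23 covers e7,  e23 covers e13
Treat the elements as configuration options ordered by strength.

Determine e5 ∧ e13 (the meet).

e14

Common lower bounds of {e5, e13}: e14.
The greatest among these is e14.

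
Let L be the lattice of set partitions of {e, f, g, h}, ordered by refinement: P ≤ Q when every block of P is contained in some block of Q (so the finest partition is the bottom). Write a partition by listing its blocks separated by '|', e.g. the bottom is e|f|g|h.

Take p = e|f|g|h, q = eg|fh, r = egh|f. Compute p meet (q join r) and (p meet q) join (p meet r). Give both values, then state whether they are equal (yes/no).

e|f|g|h; e|f|g|h; yes

q join r = efgh, so p meet (q join r) = e|f|g|h meet efgh = e|f|g|h.
p meet q = e|f|g|h and p meet r = e|f|g|h, so (p meet q) join (p meet r) = e|f|g|h join e|f|g|h = e|f|g|h.
Equal: yes.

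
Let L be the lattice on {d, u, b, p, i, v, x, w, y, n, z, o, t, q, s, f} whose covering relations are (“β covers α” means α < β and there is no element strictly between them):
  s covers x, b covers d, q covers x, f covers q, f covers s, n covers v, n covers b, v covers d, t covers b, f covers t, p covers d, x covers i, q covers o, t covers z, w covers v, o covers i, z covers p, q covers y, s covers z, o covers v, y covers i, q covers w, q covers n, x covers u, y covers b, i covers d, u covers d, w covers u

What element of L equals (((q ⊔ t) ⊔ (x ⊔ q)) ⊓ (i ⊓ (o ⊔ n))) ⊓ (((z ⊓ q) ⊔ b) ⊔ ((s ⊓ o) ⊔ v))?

i

q ∨ t = f
x ∨ q = q
f ∨ q = f
o ∨ n = q
i ∧ q = i
f ∧ i = i
z ∧ q = d
d ∨ b = b
s ∧ o = i
i ∨ v = o
b ∨ o = q
i ∧ q = i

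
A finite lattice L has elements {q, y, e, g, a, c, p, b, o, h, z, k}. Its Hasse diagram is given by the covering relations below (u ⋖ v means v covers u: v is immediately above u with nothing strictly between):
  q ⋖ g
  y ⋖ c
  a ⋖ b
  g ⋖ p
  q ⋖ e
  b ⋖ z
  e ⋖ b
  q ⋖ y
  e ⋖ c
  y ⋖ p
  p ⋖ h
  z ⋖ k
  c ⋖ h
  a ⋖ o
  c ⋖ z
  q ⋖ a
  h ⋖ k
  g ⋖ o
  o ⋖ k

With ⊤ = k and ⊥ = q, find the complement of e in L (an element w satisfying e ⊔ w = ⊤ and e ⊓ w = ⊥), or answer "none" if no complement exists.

o

Need w with e ∨ w = k and e ∧ w = q.
Checking each element gives: o.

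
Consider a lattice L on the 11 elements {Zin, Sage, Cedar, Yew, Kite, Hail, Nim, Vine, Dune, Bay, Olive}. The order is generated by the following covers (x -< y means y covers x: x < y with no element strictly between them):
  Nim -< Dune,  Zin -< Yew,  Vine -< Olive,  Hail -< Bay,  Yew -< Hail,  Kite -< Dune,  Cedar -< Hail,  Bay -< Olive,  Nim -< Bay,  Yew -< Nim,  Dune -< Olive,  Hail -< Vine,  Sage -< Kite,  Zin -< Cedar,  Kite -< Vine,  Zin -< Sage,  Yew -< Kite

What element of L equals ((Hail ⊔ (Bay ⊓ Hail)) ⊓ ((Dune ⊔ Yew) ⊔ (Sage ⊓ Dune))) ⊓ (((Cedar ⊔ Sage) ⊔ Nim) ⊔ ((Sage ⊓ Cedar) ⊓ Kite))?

Yew

Bay ∧ Hail = Hail
Hail ∨ Hail = Hail
Dune ∨ Yew = Dune
Sage ∧ Dune = Sage
Dune ∨ Sage = Dune
Hail ∧ Dune = Yew
Cedar ∨ Sage = Vine
Vine ∨ Nim = Olive
Sage ∧ Cedar = Zin
Zin ∧ Kite = Zin
Olive ∨ Zin = Olive
Yew ∧ Olive = Yew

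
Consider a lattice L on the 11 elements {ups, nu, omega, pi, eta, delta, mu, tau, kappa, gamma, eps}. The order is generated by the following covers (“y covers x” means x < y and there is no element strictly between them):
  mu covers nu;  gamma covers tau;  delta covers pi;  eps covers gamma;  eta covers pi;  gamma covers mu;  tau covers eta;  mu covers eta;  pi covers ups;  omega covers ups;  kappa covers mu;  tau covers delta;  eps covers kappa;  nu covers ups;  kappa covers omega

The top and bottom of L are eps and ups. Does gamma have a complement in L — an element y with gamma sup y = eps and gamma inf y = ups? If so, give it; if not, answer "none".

Need y with gamma ∨ y = eps and gamma ∧ y = ups.
Checking each element gives: omega.

omega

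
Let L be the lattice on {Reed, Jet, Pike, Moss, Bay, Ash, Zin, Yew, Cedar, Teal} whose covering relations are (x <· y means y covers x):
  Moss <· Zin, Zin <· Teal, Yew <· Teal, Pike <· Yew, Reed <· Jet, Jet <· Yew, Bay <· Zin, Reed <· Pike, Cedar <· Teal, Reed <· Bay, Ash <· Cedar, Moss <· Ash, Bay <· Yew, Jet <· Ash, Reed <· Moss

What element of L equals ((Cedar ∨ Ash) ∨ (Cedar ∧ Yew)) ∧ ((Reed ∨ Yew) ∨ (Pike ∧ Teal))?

Jet

Cedar ∨ Ash = Cedar
Cedar ∧ Yew = Jet
Cedar ∨ Jet = Cedar
Reed ∨ Yew = Yew
Pike ∧ Teal = Pike
Yew ∨ Pike = Yew
Cedar ∧ Yew = Jet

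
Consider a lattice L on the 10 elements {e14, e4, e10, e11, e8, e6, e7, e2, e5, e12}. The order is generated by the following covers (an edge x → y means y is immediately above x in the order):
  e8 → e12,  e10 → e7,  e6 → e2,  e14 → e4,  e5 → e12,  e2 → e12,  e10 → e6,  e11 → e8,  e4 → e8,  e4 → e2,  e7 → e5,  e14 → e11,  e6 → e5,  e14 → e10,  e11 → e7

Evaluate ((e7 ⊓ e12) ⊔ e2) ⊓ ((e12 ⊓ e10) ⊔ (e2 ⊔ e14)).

e7 ∧ e12 = e7
e7 ∨ e2 = e12
e12 ∧ e10 = e10
e2 ∨ e14 = e2
e10 ∨ e2 = e2
e12 ∧ e2 = e2

e2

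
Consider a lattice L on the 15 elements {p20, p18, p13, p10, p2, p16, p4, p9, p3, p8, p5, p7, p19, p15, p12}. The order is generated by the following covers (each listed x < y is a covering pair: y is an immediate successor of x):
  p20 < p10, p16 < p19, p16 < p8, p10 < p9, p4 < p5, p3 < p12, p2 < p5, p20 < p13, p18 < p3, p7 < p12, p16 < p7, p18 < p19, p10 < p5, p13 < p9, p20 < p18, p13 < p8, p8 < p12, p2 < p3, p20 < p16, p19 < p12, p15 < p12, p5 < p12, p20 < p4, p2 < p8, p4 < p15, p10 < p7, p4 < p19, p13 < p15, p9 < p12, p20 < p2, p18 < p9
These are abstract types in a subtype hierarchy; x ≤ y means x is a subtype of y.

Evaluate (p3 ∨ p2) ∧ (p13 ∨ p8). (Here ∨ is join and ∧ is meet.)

p3 ∨ p2 = p3
p13 ∨ p8 = p8
p3 ∧ p8 = p2

p2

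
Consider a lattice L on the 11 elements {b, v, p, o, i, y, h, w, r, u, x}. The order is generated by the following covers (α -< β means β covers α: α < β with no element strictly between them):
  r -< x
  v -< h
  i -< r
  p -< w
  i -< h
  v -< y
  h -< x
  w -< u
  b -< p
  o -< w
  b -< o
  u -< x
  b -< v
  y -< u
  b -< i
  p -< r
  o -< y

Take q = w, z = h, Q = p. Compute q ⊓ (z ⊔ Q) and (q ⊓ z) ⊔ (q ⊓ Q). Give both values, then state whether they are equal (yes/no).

w; p; no

z ⊔ Q = x, so q ⊓ (z ⊔ Q) = w ⊓ x = w.
q ⊓ z = b and q ⊓ Q = p, so (q ⊓ z) ⊔ (q ⊓ Q) = b ⊔ p = p.
Equal: no.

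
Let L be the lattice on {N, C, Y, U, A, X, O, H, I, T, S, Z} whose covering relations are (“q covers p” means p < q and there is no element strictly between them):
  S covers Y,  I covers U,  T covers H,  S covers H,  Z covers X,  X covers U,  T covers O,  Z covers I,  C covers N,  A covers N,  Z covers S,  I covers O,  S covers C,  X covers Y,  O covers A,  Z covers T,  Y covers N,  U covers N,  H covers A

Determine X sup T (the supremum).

Z

Common upper bounds of {X, T}: Z.
The least among these is Z.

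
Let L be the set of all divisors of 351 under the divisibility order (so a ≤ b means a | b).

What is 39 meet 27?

In the divisibility order, the meet is the greatest common divisor: gcd(39, 27) = 3.

3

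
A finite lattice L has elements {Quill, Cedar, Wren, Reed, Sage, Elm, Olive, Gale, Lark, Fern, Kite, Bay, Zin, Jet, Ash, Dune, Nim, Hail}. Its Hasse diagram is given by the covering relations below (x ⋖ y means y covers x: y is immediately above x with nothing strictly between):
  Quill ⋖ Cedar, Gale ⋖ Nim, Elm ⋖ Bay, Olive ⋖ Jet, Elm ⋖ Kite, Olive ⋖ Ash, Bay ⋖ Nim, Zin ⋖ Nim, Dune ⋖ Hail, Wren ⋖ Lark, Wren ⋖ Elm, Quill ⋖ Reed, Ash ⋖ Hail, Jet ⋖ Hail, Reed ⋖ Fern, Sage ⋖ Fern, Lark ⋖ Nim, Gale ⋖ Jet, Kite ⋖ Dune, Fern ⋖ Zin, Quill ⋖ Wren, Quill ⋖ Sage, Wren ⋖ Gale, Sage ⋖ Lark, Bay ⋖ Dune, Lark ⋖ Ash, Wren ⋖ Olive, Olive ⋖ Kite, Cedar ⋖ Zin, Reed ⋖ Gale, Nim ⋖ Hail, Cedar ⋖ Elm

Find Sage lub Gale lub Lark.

Nim

Common upper bounds of {Sage, Gale, Lark}: Hail, Nim.
The least among these is Nim.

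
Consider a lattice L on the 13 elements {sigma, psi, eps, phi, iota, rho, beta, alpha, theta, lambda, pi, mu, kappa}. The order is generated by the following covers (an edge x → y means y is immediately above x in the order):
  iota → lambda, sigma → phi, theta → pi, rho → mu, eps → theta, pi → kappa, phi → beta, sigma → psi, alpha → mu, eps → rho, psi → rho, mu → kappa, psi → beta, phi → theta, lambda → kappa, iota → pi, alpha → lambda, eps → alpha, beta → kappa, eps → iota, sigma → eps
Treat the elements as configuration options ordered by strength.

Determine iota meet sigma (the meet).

sigma

Common lower bounds of {iota, sigma}: sigma.
The greatest among these is sigma.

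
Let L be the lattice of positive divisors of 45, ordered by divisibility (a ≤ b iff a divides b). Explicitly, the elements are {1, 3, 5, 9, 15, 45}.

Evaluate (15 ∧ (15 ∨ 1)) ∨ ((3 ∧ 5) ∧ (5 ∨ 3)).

15 ∨ 1 = 15
15 ∧ 15 = 15
3 ∧ 5 = 1
5 ∨ 3 = 15
1 ∧ 15 = 1
15 ∨ 1 = 15

15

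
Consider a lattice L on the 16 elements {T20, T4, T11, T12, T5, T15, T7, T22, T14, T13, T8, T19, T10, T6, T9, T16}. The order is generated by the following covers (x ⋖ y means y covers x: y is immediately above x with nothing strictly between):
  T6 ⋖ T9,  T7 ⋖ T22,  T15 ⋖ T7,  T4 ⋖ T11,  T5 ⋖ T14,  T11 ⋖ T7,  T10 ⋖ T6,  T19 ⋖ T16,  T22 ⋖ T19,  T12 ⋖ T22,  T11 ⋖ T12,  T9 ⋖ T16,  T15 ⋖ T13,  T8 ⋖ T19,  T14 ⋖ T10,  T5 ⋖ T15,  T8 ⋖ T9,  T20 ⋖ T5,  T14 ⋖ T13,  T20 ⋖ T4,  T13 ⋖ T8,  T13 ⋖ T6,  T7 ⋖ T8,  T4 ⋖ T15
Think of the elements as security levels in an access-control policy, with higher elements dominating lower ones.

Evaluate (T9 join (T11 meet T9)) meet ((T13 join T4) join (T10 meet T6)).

T6

T11 ∧ T9 = T11
T9 ∨ T11 = T9
T13 ∨ T4 = T13
T10 ∧ T6 = T10
T13 ∨ T10 = T6
T9 ∧ T6 = T6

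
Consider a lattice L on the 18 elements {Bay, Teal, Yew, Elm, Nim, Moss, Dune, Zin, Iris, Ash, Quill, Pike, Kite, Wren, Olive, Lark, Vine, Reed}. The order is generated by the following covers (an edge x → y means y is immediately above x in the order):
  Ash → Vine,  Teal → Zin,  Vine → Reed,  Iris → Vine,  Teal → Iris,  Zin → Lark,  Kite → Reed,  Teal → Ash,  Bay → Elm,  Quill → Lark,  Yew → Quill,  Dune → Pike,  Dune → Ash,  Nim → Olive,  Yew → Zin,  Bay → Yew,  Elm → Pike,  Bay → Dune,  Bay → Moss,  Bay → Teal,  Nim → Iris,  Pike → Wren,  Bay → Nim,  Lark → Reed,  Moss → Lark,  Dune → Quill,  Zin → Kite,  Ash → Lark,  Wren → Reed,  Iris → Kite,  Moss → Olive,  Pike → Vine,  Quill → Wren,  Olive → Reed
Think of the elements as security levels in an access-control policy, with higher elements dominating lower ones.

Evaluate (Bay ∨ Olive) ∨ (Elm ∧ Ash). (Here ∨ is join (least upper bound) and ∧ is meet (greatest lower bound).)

Olive

Bay ∨ Olive = Olive
Elm ∧ Ash = Bay
Olive ∨ Bay = Olive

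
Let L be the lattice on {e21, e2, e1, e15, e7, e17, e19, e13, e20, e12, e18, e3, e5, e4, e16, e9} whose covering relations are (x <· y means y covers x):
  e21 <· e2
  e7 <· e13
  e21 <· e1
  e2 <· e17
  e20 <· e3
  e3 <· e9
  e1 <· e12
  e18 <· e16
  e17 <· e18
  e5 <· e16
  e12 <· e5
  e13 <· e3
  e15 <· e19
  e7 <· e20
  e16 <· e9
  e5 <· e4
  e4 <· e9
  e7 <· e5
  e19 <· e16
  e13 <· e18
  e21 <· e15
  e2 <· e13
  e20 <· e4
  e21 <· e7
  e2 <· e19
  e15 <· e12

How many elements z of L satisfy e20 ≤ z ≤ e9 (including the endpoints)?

4

The interval [e20, e9] = {e20, e3, e4, e9}, which has 4 elements.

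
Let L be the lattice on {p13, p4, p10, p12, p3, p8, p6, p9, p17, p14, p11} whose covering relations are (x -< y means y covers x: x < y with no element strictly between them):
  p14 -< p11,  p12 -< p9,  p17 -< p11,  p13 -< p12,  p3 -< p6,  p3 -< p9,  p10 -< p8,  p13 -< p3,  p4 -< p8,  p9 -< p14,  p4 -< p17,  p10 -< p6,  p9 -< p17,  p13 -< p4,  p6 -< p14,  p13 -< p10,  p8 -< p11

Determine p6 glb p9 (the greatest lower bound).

p3

Common lower bounds of {p6, p9}: p13, p3.
The greatest among these is p3.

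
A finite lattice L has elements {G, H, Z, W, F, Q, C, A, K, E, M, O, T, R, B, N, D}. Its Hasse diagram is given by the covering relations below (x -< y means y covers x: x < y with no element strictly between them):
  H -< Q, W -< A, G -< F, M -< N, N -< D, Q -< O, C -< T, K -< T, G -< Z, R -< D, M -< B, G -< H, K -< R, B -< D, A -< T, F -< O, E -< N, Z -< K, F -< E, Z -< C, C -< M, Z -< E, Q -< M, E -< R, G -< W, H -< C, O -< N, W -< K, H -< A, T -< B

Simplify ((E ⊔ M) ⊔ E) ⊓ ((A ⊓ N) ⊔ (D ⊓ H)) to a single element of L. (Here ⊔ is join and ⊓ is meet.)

E ∨ M = N
N ∨ E = N
A ∧ N = H
D ∧ H = H
H ∨ H = H
N ∧ H = H

H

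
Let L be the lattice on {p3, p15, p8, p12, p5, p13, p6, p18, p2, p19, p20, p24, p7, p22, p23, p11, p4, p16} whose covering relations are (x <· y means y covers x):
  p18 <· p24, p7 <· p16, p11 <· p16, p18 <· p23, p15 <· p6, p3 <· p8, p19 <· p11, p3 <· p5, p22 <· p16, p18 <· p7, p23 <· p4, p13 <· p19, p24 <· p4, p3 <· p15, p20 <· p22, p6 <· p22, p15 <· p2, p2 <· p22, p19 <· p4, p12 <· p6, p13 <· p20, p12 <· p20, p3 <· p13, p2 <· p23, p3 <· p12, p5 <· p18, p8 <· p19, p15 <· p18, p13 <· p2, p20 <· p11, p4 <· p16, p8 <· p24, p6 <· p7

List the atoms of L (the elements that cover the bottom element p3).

p12, p13, p15, p5, p8

The atoms are exactly the elements that cover p3: p12, p13, p15, p5, p8.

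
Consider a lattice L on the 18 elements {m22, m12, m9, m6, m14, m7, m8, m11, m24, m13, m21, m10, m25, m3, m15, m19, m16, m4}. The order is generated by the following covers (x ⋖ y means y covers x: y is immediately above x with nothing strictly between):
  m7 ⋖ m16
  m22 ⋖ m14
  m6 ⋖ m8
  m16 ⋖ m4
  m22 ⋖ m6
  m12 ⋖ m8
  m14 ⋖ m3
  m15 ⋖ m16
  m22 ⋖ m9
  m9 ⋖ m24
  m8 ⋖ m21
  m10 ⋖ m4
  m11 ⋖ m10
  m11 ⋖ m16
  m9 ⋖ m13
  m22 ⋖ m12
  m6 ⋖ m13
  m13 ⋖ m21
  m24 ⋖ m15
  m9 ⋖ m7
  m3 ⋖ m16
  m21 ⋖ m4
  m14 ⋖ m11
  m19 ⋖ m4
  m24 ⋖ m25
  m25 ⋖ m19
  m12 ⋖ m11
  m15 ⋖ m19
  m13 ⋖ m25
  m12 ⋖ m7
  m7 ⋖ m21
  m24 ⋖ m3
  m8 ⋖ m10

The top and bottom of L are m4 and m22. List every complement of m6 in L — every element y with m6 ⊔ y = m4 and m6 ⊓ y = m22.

m16, m3

Need y with m6 ∨ y = m4 and m6 ∧ y = m22.
Checking each element gives: m16, m3.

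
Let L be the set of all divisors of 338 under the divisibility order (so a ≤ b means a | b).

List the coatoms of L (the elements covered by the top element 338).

169, 26

The coatoms are exactly the elements covered by 338: 169, 26.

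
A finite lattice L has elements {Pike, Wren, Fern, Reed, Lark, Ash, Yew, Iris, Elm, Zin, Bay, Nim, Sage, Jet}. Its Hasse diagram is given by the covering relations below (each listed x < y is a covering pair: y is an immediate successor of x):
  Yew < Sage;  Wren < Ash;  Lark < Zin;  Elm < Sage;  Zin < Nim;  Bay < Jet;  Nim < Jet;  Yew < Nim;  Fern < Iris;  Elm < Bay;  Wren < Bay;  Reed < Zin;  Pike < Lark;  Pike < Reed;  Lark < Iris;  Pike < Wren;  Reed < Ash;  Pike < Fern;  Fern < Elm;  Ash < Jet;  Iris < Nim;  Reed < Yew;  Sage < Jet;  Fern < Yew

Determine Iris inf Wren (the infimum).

Common lower bounds of {Iris, Wren}: Pike.
The greatest among these is Pike.

Pike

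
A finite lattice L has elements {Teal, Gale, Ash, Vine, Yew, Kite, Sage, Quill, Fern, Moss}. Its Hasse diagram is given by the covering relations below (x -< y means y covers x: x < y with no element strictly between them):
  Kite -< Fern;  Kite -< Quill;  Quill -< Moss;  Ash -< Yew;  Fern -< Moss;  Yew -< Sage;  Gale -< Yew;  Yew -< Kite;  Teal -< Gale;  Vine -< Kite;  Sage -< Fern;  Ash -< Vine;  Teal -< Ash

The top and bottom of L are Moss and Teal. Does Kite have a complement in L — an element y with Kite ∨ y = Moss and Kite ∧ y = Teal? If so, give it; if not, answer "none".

none

For every candidate y, either Kite ∨ y ≠ Moss or Kite ∧ y ≠ Teal; no complement exists.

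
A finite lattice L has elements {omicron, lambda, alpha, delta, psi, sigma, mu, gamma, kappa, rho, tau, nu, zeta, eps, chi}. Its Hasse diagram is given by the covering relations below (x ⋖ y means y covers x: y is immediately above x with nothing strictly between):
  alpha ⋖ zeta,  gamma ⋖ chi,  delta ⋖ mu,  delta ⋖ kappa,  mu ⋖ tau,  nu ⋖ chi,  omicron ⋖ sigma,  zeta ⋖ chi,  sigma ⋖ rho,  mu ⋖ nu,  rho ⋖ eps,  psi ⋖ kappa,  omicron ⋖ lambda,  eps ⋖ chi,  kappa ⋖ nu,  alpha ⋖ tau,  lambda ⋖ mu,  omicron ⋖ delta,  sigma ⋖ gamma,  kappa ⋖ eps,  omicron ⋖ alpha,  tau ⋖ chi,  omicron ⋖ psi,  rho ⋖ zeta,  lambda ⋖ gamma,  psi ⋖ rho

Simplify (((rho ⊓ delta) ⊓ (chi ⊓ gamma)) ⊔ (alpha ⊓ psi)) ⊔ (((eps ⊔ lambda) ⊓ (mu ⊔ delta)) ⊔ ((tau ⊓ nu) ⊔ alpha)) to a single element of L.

rho ∧ delta = omicron
chi ∧ gamma = gamma
omicron ∧ gamma = omicron
alpha ∧ psi = omicron
omicron ∨ omicron = omicron
eps ∨ lambda = chi
mu ∨ delta = mu
chi ∧ mu = mu
tau ∧ nu = mu
mu ∨ alpha = tau
mu ∨ tau = tau
omicron ∨ tau = tau

tau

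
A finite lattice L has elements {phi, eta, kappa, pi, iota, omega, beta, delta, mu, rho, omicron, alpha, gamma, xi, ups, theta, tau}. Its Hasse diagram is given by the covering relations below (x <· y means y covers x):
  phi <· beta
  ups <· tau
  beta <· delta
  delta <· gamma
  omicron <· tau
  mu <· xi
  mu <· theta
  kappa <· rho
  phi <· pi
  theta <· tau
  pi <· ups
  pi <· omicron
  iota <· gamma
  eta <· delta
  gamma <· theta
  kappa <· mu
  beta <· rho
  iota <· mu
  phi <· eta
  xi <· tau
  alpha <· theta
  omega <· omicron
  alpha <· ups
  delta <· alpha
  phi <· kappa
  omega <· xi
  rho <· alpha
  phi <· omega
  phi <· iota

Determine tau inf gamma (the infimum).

Common lower bounds of {tau, gamma}: beta, delta, eta, gamma, iota, phi.
The greatest among these is gamma.

gamma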